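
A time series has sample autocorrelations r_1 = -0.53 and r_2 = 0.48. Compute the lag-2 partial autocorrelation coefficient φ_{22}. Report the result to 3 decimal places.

φ_{22} = (r_2 − r_1²) / (1 − r_1²)
r_1² = (-0.53)² = 0.2809
Numerator = 0.48 − 0.2809 = 0.1991; denominator = 1 − 0.2809 = 0.7191
φ_{22} = 0.1991 / 0.7191 = 0.277

0.277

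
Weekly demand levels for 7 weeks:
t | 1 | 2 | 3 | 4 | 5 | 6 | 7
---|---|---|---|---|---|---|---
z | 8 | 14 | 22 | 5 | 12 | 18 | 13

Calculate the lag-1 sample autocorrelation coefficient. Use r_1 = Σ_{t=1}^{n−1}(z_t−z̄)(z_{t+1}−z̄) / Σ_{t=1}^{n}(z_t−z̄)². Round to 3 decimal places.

-0.335

Mean z̄ = (8 + 14 + 22 + 5 + 12 + 18 + 13)/7 = 13.1429
Deviations from mean: -5.1429, 0.8571, 8.8571, -8.1429, -1.1429, 4.8571, -0.1429
Numerator Σ_{t=1}^{6}(z_t−z̄)(z_{t+1}−z̄) = -65.8776
Denominator Σ(z_t−z̄)² = 196.8571
r_1 = -65.8776 / 196.8571 = -0.335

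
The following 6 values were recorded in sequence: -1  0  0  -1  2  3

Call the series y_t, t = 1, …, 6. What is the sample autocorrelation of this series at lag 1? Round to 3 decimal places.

0.241

Mean ȳ = (-1 + 0 + 0 − 1 + 2 + 3)/6 = 0.5000
Deviations from mean: -1.5000, -0.5000, -0.5000, -1.5000, 1.5000, 2.5000
Numerator Σ_{t=1}^{5}(y_t−ȳ)(y_{t+1}−ȳ) = 3.2500
Denominator Σ(y_t−ȳ)² = 13.5000
r_1 = 3.2500 / 13.5000 = 0.241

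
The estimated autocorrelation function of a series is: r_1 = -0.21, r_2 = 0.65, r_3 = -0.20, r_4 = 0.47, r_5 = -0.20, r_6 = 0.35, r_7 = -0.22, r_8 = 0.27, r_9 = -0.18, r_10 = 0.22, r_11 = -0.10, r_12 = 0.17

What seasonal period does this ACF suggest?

2

The largest autocorrelation is r_2 = 0.65, with weaker echoes at lags 4 (0.47), 6 (0.35), 8 (0.27), 10 (0.22) and 12 (0.17); the remaining lags stay at or below -0.10.
The dominant spike at lag 2 indicates a seasonal period of 2.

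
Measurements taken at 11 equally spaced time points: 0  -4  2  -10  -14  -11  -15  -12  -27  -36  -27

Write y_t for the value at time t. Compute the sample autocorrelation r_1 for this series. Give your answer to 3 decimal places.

0.645

Mean ȳ = (0 − 4 + 2 − 10 − 14 − 11 − 15 − 12 − 27 − 36 − 27)/11 = -14.0000
Numerator Σ_{t=1}^{10}(y_t−ȳ)(y_{t+1}−ȳ) = 905.0000
Denominator Σ(y_t−ȳ)² = 1404.0000
r_1 = 905.0000 / 1404.0000 = 0.645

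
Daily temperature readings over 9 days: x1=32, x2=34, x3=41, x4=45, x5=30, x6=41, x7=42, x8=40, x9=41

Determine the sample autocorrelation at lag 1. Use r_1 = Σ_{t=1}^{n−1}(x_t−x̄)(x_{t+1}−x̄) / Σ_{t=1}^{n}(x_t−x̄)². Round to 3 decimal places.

Mean x̄ = (32 + 34 + 41 + 45 + 30 + 41 + 42 + 40 + 41)/9 = 38.4444
Numerator Σ_{t=1}^{8}(x_t−x̄)(x_{t+1}−x̄) = -24.3086
Denominator Σ(x_t−x̄)² = 210.2222
r_1 = -24.3086 / 210.2222 = -0.116

-0.116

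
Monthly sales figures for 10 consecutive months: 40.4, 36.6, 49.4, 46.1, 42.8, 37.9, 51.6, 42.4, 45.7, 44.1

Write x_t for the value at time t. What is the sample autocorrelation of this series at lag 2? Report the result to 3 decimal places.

-0.194

Mean x̄ = (40.4 + 36.6 + 49.4 + 46.1 + 42.8 + 37.9 + 51.6 + 42.4 + 45.7 + 44.1)/10 = 43.7000
Numerator Σ_{t=1}^{8}(x_t−x̄)(x_{t+2}−x̄) = -39.1900
Denominator Σ(x_t−x̄)² = 202.2600
r_2 = -39.1900 / 202.2600 = -0.194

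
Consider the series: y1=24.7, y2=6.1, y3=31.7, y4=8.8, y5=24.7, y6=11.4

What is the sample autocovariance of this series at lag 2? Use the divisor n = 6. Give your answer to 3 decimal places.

Mean ȳ = (24.7 + 6.1 + 31.7 + 8.8 + 24.7 + 11.4)/6 = 17.9000
Deviations: 6.8000, -11.8000, 13.8000, -9.1000, 6.8000, -6.5000
Σ_{t=1}^{4}(y_t−ȳ)(y_{t+2}−ȳ) = 354.2100
γ_2 = 354.2100 / 6 = 59.035

59.035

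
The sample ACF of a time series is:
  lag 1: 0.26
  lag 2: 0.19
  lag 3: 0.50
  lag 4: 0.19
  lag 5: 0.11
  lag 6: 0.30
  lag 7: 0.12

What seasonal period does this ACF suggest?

3

The largest autocorrelation is r_3 = 0.50, with a weaker echo at lag 6 (0.30); the remaining lags stay at or below 0.26. The elevated value at lag 1 (0.26), dropping to 0.19 at lag 2, reflects decaying short-term dependence rather than seasonality.
The dominant spike at lag 3 indicates a seasonal period of 3.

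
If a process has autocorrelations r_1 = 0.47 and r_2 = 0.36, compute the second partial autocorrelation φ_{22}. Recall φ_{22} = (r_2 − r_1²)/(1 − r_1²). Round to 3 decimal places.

0.179

φ_{22} = (r_2 − r_1²) / (1 − r_1²)
r_1² = (0.47)² = 0.2209
Numerator = 0.36 − 0.2209 = 0.1391; denominator = 1 − 0.2209 = 0.7791
φ_{22} = 0.1391 / 0.7791 = 0.179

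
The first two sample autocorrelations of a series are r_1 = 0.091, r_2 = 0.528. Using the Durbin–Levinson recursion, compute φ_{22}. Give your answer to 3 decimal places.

0.524

φ_{22} = (r_2 − r_1²) / (1 − r_1²)
r_1² = (0.091)² = 0.008281
Numerator = 0.528 − 0.0083 = 0.5197; denominator = 1 − 0.0083 = 0.9917
φ_{22} = 0.5197 / 0.9917 = 0.524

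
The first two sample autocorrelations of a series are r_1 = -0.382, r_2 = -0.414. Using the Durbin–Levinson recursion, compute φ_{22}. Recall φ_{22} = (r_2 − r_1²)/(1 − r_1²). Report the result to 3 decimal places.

φ_{22} = (r_2 − r_1²) / (1 − r_1²)
r_1² = (-0.382)² = 0.145924
Numerator = -0.414 − 0.1459 = -0.5599; denominator = 1 − 0.1459 = 0.8541
φ_{22} = -0.5599 / 0.8541 = -0.656

-0.656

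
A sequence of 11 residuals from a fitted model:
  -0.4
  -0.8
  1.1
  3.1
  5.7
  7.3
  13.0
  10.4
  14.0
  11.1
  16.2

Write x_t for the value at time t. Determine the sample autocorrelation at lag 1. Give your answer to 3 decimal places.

Mean x̄ = (-0.4 − 0.8 + 1.1 + 3.1 + 5.7 + 7.3 + 13.0 + 10.4 + 14.0 + 11.1 + 16.2)/11 = 7.3364
Numerator Σ_{t=1}^{10}(x_t−x̄)(x_{t+1}−x̄) = 243.0978
Denominator Σ(x_t−x̄)² = 364.1655
r_1 = 243.0978 / 364.1655 = 0.668

0.668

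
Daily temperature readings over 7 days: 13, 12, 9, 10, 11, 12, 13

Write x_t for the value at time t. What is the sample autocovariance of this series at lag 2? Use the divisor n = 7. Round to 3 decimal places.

-0.726

Mean x̄ = (13 + 12 + 9 + 10 + 11 + 12 + 13)/7 = 11.4286
Σ_{t=1}^{5}(x_t−x̄)(x_{t+2}−x̄) = -5.0816
γ_2 = -5.0816 / 7 = -0.726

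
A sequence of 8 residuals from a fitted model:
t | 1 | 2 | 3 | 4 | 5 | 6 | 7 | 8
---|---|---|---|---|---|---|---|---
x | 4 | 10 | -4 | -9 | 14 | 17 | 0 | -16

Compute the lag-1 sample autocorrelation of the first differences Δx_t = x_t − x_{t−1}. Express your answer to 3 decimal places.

First differences Δx: 6, -14, -5, 23, 3, -17, -16
Mean of differences = -2.8571
Numerator Σ(Δx_t−Δx̄)(Δx_{t+1}−Δx̄) = 124.2653
Denominator Σ(Δx_t−Δx̄)² = 1282.8571
r_1(Δx) = 124.2653 / 1282.8571 = 0.097

0.097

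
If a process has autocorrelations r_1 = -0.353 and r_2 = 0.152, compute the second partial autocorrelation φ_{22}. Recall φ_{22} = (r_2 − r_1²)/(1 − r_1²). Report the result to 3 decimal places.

φ_{22} = (r_2 − r_1²) / (1 − r_1²)
r_1² = (-0.353)² = 0.124609
Numerator = 0.152 − 0.1246 = 0.0274; denominator = 1 − 0.1246 = 0.8754
φ_{22} = 0.0274 / 0.8754 = 0.031

0.031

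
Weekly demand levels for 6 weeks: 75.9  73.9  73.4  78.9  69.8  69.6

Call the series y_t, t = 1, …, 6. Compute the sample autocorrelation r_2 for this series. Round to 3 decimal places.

-0.301

Mean ȳ = (75.9 + 73.9 + 73.4 + 78.9 + 69.8 + 69.6)/6 = 73.5833
Deviations from mean: 2.3167, 0.3167, -0.1833, 5.3167, -3.7833, -3.9833
Numerator Σ_{t=1}^{4}(y_t−ȳ)(y_{t+2}−ȳ) = -19.2256
Denominator Σ(y_t−ȳ)² = 63.9483
r_2 = -19.2256 / 63.9483 = -0.301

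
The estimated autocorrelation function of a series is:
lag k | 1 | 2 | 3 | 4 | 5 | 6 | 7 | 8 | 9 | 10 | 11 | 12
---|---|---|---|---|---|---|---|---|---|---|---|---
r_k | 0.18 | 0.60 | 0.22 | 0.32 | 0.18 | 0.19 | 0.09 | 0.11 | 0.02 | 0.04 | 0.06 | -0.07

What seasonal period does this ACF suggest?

2

The largest autocorrelation is r_2 = 0.60, with a weaker echo at lag 4 (0.32); the remaining lags stay at or below 0.22.
The dominant spike at lag 2 indicates a seasonal period of 2.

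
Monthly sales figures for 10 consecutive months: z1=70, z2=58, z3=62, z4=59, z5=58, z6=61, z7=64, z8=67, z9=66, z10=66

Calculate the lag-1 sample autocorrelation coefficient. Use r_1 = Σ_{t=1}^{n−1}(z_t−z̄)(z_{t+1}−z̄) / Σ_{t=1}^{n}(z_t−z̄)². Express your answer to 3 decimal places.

Mean z̄ = (70 + 58 + 62 + 59 + 58 + 61 + 64 + 67 + 66 + 66)/10 = 63.1000
Numerator Σ_{t=1}^{9}(z_t−z̄)(z_{t+1}−z̄) = 27.8900
Denominator Σ(z_t−z̄)² = 154.9000
r_1 = 27.8900 / 154.9000 = 0.180

0.180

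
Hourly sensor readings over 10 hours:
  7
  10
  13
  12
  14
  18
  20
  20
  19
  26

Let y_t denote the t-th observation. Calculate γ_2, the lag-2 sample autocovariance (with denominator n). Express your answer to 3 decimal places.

Mean ȳ = (7 + 10 + 13 + 12 + 14 + 18 + 20 + 20 + 19 + 26)/10 = 15.9000
Σ_{t=1}^{8}(y_t−ȳ)(y_{t+2}−ȳ) = 101.0800
γ_2 = 101.0800 / 10 = 10.108

10.108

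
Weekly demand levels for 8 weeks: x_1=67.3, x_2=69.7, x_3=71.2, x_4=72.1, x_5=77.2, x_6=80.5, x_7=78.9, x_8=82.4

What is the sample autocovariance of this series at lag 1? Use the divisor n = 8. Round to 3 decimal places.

15.995

Mean x̄ = (67.3 + 69.7 + 71.2 + 72.1 + 77.2 + 80.5 + 78.9 + 82.4)/8 = 74.9125
Deviations: -7.6125, -5.2125, -3.7125, -2.8125, 2.2875, 5.5875, 3.9875, 7.4875
Σ_{t=1}^{7}(x_t−x̄)(x_{t+1}−x̄) = 127.9573
γ_1 = 127.9573 / 8 = 15.995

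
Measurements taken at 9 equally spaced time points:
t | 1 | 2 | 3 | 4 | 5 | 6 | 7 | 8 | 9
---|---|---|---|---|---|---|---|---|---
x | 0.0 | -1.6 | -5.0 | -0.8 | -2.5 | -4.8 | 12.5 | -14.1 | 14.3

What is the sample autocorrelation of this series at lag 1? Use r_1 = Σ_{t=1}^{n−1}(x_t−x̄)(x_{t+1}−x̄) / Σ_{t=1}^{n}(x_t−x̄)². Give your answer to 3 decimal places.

Mean x̄ = (0.0 − 1.6 − 5.0 − 0.8 − 2.5 − 4.8 + 12.5 − 14.1 + 14.3)/9 = -0.2222
Numerator Σ_{t=1}^{8}(x_t−x̄)(x_{t+1}−x̄) = -415.5516
Denominator Σ(x_t−x̄)² = 616.5956
r_1 = -415.5516 / 616.5956 = -0.674

-0.674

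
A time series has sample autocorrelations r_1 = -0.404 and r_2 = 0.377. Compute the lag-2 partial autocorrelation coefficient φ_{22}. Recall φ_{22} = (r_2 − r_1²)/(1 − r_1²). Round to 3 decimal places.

0.255

φ_{22} = (r_2 − r_1²) / (1 − r_1²)
r_1² = (-0.404)² = 0.163216
Numerator = 0.377 − 0.1632 = 0.2138; denominator = 1 − 0.1632 = 0.8368
φ_{22} = 0.2138 / 0.8368 = 0.255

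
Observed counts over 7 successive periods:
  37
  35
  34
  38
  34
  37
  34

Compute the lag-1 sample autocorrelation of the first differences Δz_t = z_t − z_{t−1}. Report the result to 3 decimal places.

First differences Δz: -2, -1, 4, -4, 3, -3
Mean of differences = -0.5000
Numerator Σ(Δz_t−Δz̄)(Δz_{t+1}−Δz̄) = -38.2500
Denominator Σ(Δz_t−Δz̄)² = 53.5000
r_1(Δz) = -38.2500 / 53.5000 = -0.715

-0.715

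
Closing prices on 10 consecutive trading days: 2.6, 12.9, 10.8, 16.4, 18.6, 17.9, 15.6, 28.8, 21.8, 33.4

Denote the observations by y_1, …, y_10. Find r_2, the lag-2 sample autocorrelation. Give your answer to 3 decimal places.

Mean ȳ = (2.6 + 12.9 + 10.8 + 16.4 + 18.6 + 17.9 + 15.6 + 28.8 + 21.8 + 33.4)/10 = 17.8800
Numerator Σ_{t=1}^{8}(y_t−ȳ)(y_{t+2}−ȳ) = 269.5432
Denominator Σ(y_t−ȳ)² = 691.7960
r_2 = 269.5432 / 691.7960 = 0.390

0.390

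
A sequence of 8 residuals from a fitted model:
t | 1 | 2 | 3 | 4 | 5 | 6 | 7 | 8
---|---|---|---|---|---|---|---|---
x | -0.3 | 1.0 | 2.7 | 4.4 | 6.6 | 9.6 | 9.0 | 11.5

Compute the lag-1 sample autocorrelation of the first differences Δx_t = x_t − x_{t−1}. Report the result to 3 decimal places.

-0.522

First differences Δx: 1.3, 1.7, 1.7, 2.2, 3.0, -0.6, 2.5
Mean of differences = 1.6857
Numerator Σ(Δx_t−Δx̄)(Δx_{t+1}−Δx̄) = -4.1873
Denominator Σ(Δx_t−Δx̄)² = 8.0286
r_1(Δx) = -4.1873 / 8.0286 = -0.522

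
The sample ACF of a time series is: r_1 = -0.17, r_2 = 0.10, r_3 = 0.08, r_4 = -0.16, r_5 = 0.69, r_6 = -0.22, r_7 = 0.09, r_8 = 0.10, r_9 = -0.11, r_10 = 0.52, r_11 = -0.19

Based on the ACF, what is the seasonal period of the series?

The largest autocorrelation is r_5 = 0.69, with a weaker echo at lag 10 (0.52); the remaining lags stay at or below 0.10.
The dominant spike at lag 5 indicates a seasonal period of 5.

5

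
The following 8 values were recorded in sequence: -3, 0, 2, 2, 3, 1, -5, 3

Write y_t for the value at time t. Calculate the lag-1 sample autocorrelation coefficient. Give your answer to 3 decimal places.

Mean ȳ = (-3 + 0 + 2 + 2 + 3 + 1 − 5 + 3)/8 = 0.3750
Deviations from mean: -3.3750, -0.3750, 1.6250, 1.6250, 2.6250, 0.6250, -5.3750, 2.6250
Numerator Σ_{t=1}^{7}(y_t−ȳ)(y_{t+1}−ȳ) = -8.2656
Denominator Σ(y_t−ȳ)² = 59.8750
r_1 = -8.2656 / 59.8750 = -0.138

-0.138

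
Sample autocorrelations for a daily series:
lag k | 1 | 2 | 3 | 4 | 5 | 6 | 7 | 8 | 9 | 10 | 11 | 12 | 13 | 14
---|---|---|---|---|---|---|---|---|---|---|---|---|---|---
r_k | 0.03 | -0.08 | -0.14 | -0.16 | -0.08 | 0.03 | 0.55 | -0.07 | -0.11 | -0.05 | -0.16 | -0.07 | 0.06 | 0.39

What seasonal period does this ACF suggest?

The largest autocorrelation is r_7 = 0.55, with a weaker echo at lag 14 (0.39); the remaining lags stay at or below 0.06.
The dominant spike at lag 7 indicates a seasonal period of 7.

7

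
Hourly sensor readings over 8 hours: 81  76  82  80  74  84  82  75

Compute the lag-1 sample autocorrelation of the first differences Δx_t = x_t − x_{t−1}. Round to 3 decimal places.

First differences Δx: -5, 6, -2, -6, 10, -2, -7
Mean of differences = -0.8571
Numerator Σ(Δx_t−Δx̄)(Δx_{t+1}−Δx̄) = -91.5918
Denominator Σ(Δx_t−Δx̄)² = 248.8571
r_1(Δx) = -91.5918 / 248.8571 = -0.368

-0.368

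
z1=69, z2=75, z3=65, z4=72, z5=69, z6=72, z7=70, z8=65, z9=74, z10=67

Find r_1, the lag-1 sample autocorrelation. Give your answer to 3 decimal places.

-0.690

Mean z̄ = (69 + 75 + 65 + 72 + 69 + 72 + 70 + 65 + 74 + 67)/10 = 69.8000
Numerator Σ_{t=1}^{9}(z_t−z̄)(z_{t+1}−z̄) = -75.6400
Denominator Σ(z_t−z̄)² = 109.6000
r_1 = -75.6400 / 109.6000 = -0.690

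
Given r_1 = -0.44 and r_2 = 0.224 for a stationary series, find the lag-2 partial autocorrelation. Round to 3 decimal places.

0.038

φ_{22} = (r_2 − r_1²) / (1 − r_1²)
r_1² = (-0.44)² = 0.1936
Numerator = 0.224 − 0.1936 = 0.0304; denominator = 1 − 0.1936 = 0.8064
φ_{22} = 0.0304 / 0.8064 = 0.038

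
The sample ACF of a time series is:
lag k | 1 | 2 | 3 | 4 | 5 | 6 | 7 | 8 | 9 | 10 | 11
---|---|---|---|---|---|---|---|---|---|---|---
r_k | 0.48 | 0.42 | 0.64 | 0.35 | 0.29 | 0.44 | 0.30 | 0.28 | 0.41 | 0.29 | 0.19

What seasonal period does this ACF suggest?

The largest autocorrelation is r_3 = 0.64; the remaining lags stay at or below 0.48. The elevated value at lag 1 (0.48), dropping to 0.42 at lag 2, reflects decaying short-term dependence rather than seasonality.
The dominant spike at lag 3 indicates a seasonal period of 3.

3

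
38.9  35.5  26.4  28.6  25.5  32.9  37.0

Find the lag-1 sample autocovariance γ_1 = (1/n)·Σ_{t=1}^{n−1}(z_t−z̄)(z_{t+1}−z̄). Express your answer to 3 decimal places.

6.514

Mean z̄ = (38.9 + 35.5 + 26.4 + 28.6 + 25.5 + 32.9 + 37.0)/7 = 32.1143
Σ_{t=1}^{6}(z_t−z̄)(z_{t+1}−z̄) = 45.5955
γ_1 = 45.5955 / 7 = 6.514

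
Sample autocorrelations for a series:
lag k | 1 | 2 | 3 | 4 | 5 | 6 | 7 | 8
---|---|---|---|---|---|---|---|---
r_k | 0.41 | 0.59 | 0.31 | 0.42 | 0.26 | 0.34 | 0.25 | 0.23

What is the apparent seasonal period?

The largest autocorrelation is r_2 = 0.59, with a weaker echo at lag 4 (0.42); the remaining lags stay at or below 0.41.
The dominant spike at lag 2 indicates a seasonal period of 2.

2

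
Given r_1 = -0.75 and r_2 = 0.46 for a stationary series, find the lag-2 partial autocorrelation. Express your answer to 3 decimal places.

φ_{22} = (r_2 − r_1²) / (1 − r_1²)
r_1² = (-0.75)² = 0.5625
Numerator = 0.46 − 0.5625 = -0.1025; denominator = 1 − 0.5625 = 0.4375
φ_{22} = -0.1025 / 0.4375 = -0.234

-0.234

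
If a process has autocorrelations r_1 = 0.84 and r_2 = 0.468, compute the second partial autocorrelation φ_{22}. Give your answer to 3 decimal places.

-0.807

φ_{22} = (r_2 − r_1²) / (1 − r_1²)
r_1² = (0.84)² = 0.7056
Numerator = 0.468 − 0.7056 = -0.2376; denominator = 1 − 0.7056 = 0.2944
φ_{22} = -0.2376 / 0.2944 = -0.807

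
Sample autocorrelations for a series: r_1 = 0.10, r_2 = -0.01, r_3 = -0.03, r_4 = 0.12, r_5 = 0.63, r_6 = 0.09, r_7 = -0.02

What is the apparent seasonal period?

5

The largest autocorrelation is r_5 = 0.63; the remaining lags stay at or below 0.12.
The dominant spike at lag 5 indicates a seasonal period of 5.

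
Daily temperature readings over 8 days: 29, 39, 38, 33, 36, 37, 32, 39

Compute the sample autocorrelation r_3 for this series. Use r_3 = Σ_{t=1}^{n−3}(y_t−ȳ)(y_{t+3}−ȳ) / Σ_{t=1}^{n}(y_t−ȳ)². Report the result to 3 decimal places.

0.340

Mean ȳ = (29 + 39 + 38 + 33 + 36 + 37 + 32 + 39)/8 = 35.3750
Σ(y_t−ȳ)(y_{t+3}−ȳ) = (15.1406) + (2.2656) + (4.2656) + (8.0156) + (2.2656) = 31.9531
Denominator Σ(y_t−ȳ)² = 93.8750
r_3 = 31.9531 / 93.8750 = 0.340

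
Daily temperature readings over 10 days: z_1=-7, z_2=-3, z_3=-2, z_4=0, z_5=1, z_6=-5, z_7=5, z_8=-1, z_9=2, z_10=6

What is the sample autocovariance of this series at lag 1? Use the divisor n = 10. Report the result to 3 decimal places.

0.064

Mean z̄ = (-7 − 3 − 2 + 0 + 1 − 5 + 5 − 1 + 2 + 6)/10 = -0.4000
Σ_{t=1}^{9}(z_t−z̄)(z_{t+1}−z̄) = 0.6400
γ_1 = 0.6400 / 10 = 0.064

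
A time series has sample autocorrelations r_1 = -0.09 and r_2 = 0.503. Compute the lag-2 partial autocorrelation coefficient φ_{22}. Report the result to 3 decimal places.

φ_{22} = (r_2 − r_1²) / (1 − r_1²)
r_1² = (-0.09)² = 0.0081
Numerator = 0.503 − 0.0081 = 0.4949; denominator = 1 − 0.0081 = 0.9919
φ_{22} = 0.4949 / 0.9919 = 0.499

0.499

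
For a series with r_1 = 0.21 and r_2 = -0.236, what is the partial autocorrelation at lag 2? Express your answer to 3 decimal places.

-0.293

φ_{22} = (r_2 − r_1²) / (1 − r_1²)
r_1² = (0.21)² = 0.0441
Numerator = -0.236 − 0.0441 = -0.2801; denominator = 1 − 0.0441 = 0.9559
φ_{22} = -0.2801 / 0.9559 = -0.293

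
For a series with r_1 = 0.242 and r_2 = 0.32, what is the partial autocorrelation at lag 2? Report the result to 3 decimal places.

0.278

φ_{22} = (r_2 − r_1²) / (1 − r_1²)
r_1² = (0.242)² = 0.058564
Numerator = 0.32 − 0.0586 = 0.2614; denominator = 1 − 0.0586 = 0.9414
φ_{22} = 0.2614 / 0.9414 = 0.278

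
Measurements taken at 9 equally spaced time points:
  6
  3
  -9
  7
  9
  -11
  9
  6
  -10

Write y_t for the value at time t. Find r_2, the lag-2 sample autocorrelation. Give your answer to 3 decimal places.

-0.470

Mean ȳ = (6 + 3 − 9 + 7 + 9 − 11 + 9 + 6 − 10)/9 = 1.1111
Σ(y_t−ȳ)(y_{t+2}−ȳ) = (-49.4321) + (11.1235) + (-79.7654) + (-71.3210) + (62.2346) + (-59.2099) + (-87.6543) = -274.0247
Denominator Σ(y_t−ȳ)² = 582.8889
r_2 = -274.0247 / 582.8889 = -0.470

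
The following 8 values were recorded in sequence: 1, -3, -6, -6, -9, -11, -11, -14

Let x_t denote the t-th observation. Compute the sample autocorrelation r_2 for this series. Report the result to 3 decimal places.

Mean x̄ = (1 − 3 − 6 − 6 − 9 − 11 − 11 − 14)/8 = -7.3750
Deviations from mean: 8.3750, 4.3750, 1.3750, 1.3750, -1.6250, -3.6250, -3.6250, -6.6250
Σ(x_t−x̄)(x_{t+2}−x̄) = (11.5156) + (6.0156) + (-2.2344) + (-4.9844) + (5.8906) + (24.0156) = 40.2188
Denominator Σ(x_t−x̄)² = 165.8750
r_2 = 40.2188 / 165.8750 = 0.242

0.242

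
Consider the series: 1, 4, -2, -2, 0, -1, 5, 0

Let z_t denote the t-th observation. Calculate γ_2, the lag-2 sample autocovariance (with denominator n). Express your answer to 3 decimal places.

Mean z̄ = (1 + 4 − 2 − 2 + 0 − 1 + 5 + 0)/8 = 0.6250
Σ_{t=1}^{6}(z_t−z̄)(z_{t+2}−z̄) = -5.6563
γ_2 = -5.6563 / 8 = -0.707

-0.707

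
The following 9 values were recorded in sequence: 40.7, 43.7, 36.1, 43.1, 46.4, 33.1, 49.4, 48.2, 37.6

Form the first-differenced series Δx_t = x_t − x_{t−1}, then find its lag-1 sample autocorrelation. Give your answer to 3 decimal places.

-0.468

First differences Δx: 3.0, -7.6, 7.0, 3.3, -13.3, 16.3, -1.2, -10.6
Mean of differences = -0.3875
Numerator Σ(Δx_t−Δx̄)(Δx_{t+1}−Δx̄) = -318.8264
Denominator Σ(Δx_t−Δx̄)² = 681.8288
r_1(Δx) = -318.8264 / 681.8288 = -0.468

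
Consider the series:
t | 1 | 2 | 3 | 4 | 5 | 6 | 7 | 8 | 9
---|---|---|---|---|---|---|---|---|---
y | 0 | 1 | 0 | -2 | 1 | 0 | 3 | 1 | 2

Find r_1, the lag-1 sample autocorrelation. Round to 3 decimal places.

Mean ȳ = (0 + 1 + 0 − 2 + 1 + 0 + 3 + 1 + 2)/9 = 0.6667
Numerator Σ_{t=1}^{8}(y_t−ȳ)(y_{t+1}−ȳ) = -0.1111
Denominator Σ(y_t−ȳ)² = 16.0000
r_1 = -0.1111 / 16.0000 = -0.007

-0.007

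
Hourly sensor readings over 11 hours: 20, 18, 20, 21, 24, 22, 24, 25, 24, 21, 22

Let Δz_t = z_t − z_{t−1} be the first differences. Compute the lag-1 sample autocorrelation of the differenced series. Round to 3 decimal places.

-0.230

First differences Δz: -2, 2, 1, 3, -2, 2, 1, -1, -3, 1
Mean of differences = 0.2000
Numerator Σ(Δz_t−Δz̄)(Δz_{t+1}−Δz̄) = -8.6400
Denominator Σ(Δz_t−Δz̄)² = 37.6000
r_1(Δz) = -8.6400 / 37.6000 = -0.230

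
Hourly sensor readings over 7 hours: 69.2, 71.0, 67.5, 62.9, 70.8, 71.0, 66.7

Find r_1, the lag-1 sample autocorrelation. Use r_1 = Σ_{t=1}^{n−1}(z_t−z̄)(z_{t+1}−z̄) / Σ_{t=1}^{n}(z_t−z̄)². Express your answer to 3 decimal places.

Mean z̄ = (69.2 + 71.0 + 67.5 + 62.9 + 70.8 + 71.0 + 66.7)/7 = 68.4429
Σ(z_t−z̄)(z_{t+1}−z̄) = (1.9361) + (-2.4110) + (5.2261) + (-13.0653) + (6.0276) + (-4.4567) = -6.7433
Denominator Σ(z_t−z̄)² = 53.8571
r_1 = -6.7433 / 53.8571 = -0.125

-0.125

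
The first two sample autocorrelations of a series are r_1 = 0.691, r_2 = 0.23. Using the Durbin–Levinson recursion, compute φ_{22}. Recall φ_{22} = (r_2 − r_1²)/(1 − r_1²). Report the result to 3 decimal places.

φ_{22} = (r_2 − r_1²) / (1 − r_1²)
r_1² = (0.691)² = 0.477481
Numerator = 0.23 − 0.4775 = -0.2475; denominator = 1 − 0.4775 = 0.5225
φ_{22} = -0.2475 / 0.5225 = -0.474

-0.474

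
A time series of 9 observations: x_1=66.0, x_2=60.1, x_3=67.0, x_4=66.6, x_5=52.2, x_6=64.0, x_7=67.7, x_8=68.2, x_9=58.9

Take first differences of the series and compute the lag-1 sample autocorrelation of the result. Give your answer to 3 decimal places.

-0.306

First differences Δx: -5.9, 6.9, -0.4, -14.4, 11.8, 3.7, 0.5, -9.3
Mean of differences = -0.8875
Numerator Σ(Δx_t−Δx̄)(Δx_{t+1}−Δx̄) = -160.3689
Denominator Σ(Δx_t−Δx̄)² = 523.3088
r_1(Δx) = -160.3689 / 523.3088 = -0.306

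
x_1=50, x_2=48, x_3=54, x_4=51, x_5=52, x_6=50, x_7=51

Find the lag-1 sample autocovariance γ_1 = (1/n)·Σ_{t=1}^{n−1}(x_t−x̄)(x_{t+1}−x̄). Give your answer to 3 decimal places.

-1.003

Mean x̄ = (50 + 48 + 54 + 51 + 52 + 50 + 51)/7 = 50.8571
Σ_{t=1}^{6}(x_t−x̄)(x_{t+1}−x̄) = -7.0204
γ_1 = -7.0204 / 7 = -1.003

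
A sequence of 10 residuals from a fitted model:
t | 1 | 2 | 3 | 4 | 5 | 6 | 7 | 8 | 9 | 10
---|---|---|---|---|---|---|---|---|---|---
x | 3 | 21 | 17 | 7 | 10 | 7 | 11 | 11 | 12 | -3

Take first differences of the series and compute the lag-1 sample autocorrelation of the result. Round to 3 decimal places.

First differences Δx: 18, -4, -10, 3, -3, 4, 0, 1, -15
Mean of differences = -0.6667
Numerator Σ(Δx_t−Δx̄)(Δx_{t+1}−Δx̄) = -104.4444
Denominator Σ(Δx_t−Δx̄)² = 696.0000
r_1(Δx) = -104.4444 / 696.0000 = -0.150

-0.150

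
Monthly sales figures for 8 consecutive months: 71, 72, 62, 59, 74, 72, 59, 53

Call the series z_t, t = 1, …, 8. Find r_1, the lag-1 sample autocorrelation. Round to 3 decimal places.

Mean z̄ = (71 + 72 + 62 + 59 + 74 + 72 + 59 + 53)/8 = 65.2500
Deviations from mean: 5.7500, 6.7500, -3.2500, -6.2500, 8.7500, 6.7500, -6.2500, -12.2500
Σ(z_t−z̄)(z_{t+1}−z̄) = (38.8125) + (-21.9375) + (20.3125) + (-54.6875) + (59.0625) + (-42.1875) + (76.5625) = 75.9375
Denominator Σ(z_t−z̄)² = 439.5000
r_1 = 75.9375 / 439.5000 = 0.173

0.173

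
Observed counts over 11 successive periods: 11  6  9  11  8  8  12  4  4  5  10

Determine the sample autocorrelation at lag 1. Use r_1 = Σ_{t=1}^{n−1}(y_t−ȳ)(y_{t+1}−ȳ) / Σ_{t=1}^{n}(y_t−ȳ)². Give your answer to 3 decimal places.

Mean ȳ = (11 + 6 + 9 + 11 + 8 + 8 + 12 + 4 + 4 + 5 + 10)/11 = 8.0000
Numerator Σ_{t=1}^{10}(y_t−ȳ)(y_{t+1}−ȳ) = 1.0000
Denominator Σ(y_t−ȳ)² = 84.0000
r_1 = 1.0000 / 84.0000 = 0.012

0.012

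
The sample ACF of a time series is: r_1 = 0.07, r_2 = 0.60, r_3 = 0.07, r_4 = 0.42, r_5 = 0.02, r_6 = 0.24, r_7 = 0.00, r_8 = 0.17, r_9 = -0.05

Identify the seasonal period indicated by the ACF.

2

The largest autocorrelation is r_2 = 0.60, with weaker echoes at lags 4 (0.42), 6 (0.24) and 8 (0.17); the remaining lags stay at or below 0.07.
The dominant spike at lag 2 indicates a seasonal period of 2.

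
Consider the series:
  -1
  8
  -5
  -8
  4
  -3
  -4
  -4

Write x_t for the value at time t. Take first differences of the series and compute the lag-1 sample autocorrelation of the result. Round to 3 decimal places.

-0.435

First differences Δx: 9, -13, -3, 12, -7, -1, 0
Mean of differences = -0.4286
Numerator Σ(Δx_t−Δx̄)(Δx_{t+1}−Δx̄) = -196.3265
Denominator Σ(Δx_t−Δx̄)² = 451.7143
r_1(Δx) = -196.3265 / 451.7143 = -0.435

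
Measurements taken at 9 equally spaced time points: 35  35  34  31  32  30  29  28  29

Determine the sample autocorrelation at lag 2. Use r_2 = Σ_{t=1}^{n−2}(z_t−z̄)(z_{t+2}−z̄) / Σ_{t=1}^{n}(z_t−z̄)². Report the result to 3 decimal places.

Mean z̄ = (35 + 35 + 34 + 31 + 32 + 30 + 29 + 28 + 29)/9 = 31.4444
Numerator Σ_{t=1}^{7}(z_t−z̄)(z_{t+2}−z̄) = 19.1605
Denominator Σ(z_t−z̄)² = 58.2222
r_2 = 19.1605 / 58.2222 = 0.329

0.329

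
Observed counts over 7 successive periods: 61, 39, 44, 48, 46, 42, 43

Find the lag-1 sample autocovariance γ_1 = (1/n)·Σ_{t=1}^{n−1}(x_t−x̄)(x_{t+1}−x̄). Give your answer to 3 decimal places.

-11.636

Mean x̄ = (61 + 39 + 44 + 48 + 46 + 42 + 43)/7 = 46.1429
Σ_{t=1}^{6}(x_t−x̄)(x_{t+1}−x̄) = -81.4490
γ_1 = -81.4490 / 7 = -11.636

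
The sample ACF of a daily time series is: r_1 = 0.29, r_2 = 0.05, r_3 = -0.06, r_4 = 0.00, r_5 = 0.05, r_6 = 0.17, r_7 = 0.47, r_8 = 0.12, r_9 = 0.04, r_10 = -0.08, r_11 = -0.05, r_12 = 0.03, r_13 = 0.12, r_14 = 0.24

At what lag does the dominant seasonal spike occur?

7

The largest autocorrelation is r_7 = 0.47; the remaining lags stay at or below 0.29. The elevated value at lag 1 (0.29), dropping to 0.05 at lag 2, reflects decaying short-term dependence rather than seasonality.
The dominant spike at lag 7 indicates a seasonal period of 7.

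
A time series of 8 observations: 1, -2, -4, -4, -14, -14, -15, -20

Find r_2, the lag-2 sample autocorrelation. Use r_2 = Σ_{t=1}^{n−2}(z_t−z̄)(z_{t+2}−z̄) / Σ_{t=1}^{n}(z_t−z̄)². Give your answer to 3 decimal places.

Mean z̄ = (1 − 2 − 4 − 4 − 14 − 14 − 15 − 20)/8 = -9.0000
Numerator Σ_{t=1}^{6}(z_t−z̄)(z_{t+2}−z̄) = 120.0000
Denominator Σ(z_t−z̄)² = 406.0000
r_2 = 120.0000 / 406.0000 = 0.296

0.296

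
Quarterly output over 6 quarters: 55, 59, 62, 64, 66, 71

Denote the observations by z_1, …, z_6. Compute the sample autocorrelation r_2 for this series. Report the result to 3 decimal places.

Mean z̄ = (55 + 59 + 62 + 64 + 66 + 71)/6 = 62.8333
Deviations from mean: -7.8333, -3.8333, -0.8333, 1.1667, 3.1667, 8.1667
Σ(z_t−z̄)(z_{t+2}−z̄) = (6.5278) + (-4.4722) + (-2.6389) + (9.5278) = 8.9444
Denominator Σ(z_t−z̄)² = 154.8333
r_2 = 8.9444 / 154.8333 = 0.058

0.058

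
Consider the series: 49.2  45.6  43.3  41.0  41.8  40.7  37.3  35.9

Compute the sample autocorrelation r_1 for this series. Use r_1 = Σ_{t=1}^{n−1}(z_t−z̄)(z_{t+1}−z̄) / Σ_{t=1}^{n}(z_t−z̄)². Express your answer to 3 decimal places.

Mean z̄ = (49.2 + 45.6 + 43.3 + 41.0 + 41.8 + 40.7 + 37.3 + 35.9)/8 = 41.8500
Deviations from mean: 7.3500, 3.7500, 1.4500, -0.8500, -0.0500, -1.1500, -4.5500, -5.9500
Σ(z_t−z̄)(z_{t+1}−z̄) = (27.5625) + (5.4375) + (-1.2325) + (0.0425) + (0.0575) + (5.2325) + (27.0725) = 64.1725
Denominator Σ(z_t−z̄)² = 128.3400
r_1 = 64.1725 / 128.3400 = 0.500

0.500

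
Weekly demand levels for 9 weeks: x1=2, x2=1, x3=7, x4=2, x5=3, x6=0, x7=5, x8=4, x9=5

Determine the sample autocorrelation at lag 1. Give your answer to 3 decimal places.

-0.310

Mean x̄ = (2 + 1 + 7 + 2 + 3 + 0 + 5 + 4 + 5)/9 = 3.2222
Numerator Σ_{t=1}^{8}(x_t−x̄)(x_{t+1}−x̄) = -12.2716
Denominator Σ(x_t−x̄)² = 39.5556
r_1 = -12.2716 / 39.5556 = -0.310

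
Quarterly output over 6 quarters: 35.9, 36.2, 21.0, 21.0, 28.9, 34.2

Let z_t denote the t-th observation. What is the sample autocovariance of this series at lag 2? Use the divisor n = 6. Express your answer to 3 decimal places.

Mean z̄ = (35.9 + 36.2 + 21.0 + 21.0 + 28.9 + 34.2)/6 = 29.5333
Deviations: 6.3667, 6.6667, -8.5333, -8.5333, -0.6333, 4.6667
Σ_{t=1}^{4}(z_t−z̄)(z_{t+2}−z̄) = -145.6356
γ_2 = -145.6356 / 6 = -24.273

-24.273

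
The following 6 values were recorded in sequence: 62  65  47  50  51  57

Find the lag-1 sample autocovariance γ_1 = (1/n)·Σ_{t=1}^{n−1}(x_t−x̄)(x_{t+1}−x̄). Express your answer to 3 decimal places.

Mean x̄ = (62 + 65 + 47 + 50 + 51 + 57)/6 = 55.3333
Σ_{t=1}^{5}(x_t−x̄)(x_{t+1}−x̄) = 44.2222
γ_1 = 44.2222 / 6 = 7.370

7.370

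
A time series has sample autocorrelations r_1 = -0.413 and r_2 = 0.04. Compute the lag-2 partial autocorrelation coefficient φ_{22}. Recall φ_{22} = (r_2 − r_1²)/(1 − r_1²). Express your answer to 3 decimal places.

φ_{22} = (r_2 − r_1²) / (1 − r_1²)
r_1² = (-0.413)² = 0.170569
Numerator = 0.04 − 0.1706 = -0.1306; denominator = 1 − 0.1706 = 0.8294
φ_{22} = -0.1306 / 0.8294 = -0.157

-0.157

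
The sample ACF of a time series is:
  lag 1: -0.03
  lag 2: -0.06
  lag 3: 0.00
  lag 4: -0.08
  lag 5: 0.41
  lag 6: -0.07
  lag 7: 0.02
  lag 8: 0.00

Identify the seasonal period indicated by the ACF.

The largest autocorrelation is r_5 = 0.41; the remaining lags stay at or below 0.02.
The dominant spike at lag 5 indicates a seasonal period of 5.

5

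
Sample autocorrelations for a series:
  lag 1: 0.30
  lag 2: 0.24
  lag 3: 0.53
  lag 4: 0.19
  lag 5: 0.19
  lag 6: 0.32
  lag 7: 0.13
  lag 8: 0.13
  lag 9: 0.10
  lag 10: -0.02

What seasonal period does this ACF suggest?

3

The largest autocorrelation is r_3 = 0.53, with a weaker echo at lag 6 (0.32); the remaining lags stay at or below 0.30. The elevated value at lag 1 (0.30), dropping to 0.24 at lag 2, reflects decaying short-term dependence rather than seasonality.
The dominant spike at lag 3 indicates a seasonal period of 3.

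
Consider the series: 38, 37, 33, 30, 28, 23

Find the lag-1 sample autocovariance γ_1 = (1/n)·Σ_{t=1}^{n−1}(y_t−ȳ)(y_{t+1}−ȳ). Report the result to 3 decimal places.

12.792

Mean ȳ = (38 + 37 + 33 + 30 + 28 + 23)/6 = 31.5000
Deviations: 6.5000, 5.5000, 1.5000, -1.5000, -3.5000, -8.5000
Σ_{t=1}^{5}(y_t−ȳ)(y_{t+1}−ȳ) = 76.7500
γ_1 = 76.7500 / 6 = 12.792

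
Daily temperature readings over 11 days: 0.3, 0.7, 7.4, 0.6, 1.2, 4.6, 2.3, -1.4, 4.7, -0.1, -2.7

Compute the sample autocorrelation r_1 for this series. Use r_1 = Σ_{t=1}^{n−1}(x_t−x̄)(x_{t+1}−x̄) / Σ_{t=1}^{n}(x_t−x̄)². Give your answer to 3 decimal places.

Mean x̄ = (0.3 + 0.7 + 7.4 + 0.6 + 1.2 + 4.6 + 2.3 − 1.4 + 4.7 − 0.1 − 2.7)/11 = 1.6000
Numerator Σ_{t=1}^{10}(x_t−x̄)(x_{t+1}−x̄) = -17.9100
Denominator Σ(x_t−x̄)² = 86.7800
r_1 = -17.9100 / 86.7800 = -0.206

-0.206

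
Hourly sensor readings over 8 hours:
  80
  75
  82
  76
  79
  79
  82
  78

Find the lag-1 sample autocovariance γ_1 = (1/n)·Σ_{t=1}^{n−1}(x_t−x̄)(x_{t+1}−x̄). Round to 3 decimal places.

Mean x̄ = (80 + 75 + 82 + 76 + 79 + 79 + 82 + 78)/8 = 78.8750
Σ_{t=1}^{7}(x_t−x̄)(x_{t+1}−x̄) = -28.1406
γ_1 = -28.1406 / 8 = -3.518

-3.518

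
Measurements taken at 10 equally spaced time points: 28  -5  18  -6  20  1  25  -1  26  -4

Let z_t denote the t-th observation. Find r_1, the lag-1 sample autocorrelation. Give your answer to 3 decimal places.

-0.794

Mean z̄ = (28 − 5 + 18 − 6 + 20 + 1 + 25 − 1 + 26 − 4)/10 = 10.2000
Numerator Σ_{t=1}^{9}(z_t−z̄)(z_{t+1}−z̄) = -1467.6400
Denominator Σ(z_t−z̄)² = 1847.6000
r_1 = -1467.6400 / 1847.6000 = -0.794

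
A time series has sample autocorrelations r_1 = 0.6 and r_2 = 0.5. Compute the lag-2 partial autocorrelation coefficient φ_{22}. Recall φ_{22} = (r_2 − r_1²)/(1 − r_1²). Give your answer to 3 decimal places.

φ_{22} = (r_2 − r_1²) / (1 − r_1²)
r_1² = (0.6)² = 0.36
Numerator = 0.5 − 0.3600 = 0.1400; denominator = 1 − 0.3600 = 0.6400
φ_{22} = 0.1400 / 0.6400 = 0.219

0.219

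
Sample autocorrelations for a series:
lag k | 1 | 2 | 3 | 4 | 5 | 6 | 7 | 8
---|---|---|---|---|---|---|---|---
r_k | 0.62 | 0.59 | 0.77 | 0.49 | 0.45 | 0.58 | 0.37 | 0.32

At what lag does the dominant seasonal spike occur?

3

The largest autocorrelation is r_3 = 0.77; the remaining lags stay at or below 0.62. The elevated value at lag 1 (0.62), dropping to 0.59 at lag 2, reflects decaying short-term dependence rather than seasonality.
The dominant spike at lag 3 indicates a seasonal period of 3.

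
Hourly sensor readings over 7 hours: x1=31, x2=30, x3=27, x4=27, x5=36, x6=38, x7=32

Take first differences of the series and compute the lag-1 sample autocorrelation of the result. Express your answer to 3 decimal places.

First differences Δx: -1, -3, 0, 9, 2, -6
Mean of differences = 0.1667
Numerator Σ(Δx_t−Δx̄)(Δx_{t+1}−Δx̄) = 7.6389
Denominator Σ(Δx_t−Δx̄)² = 130.8333
r_1(Δx) = 7.6389 / 130.8333 = 0.058

0.058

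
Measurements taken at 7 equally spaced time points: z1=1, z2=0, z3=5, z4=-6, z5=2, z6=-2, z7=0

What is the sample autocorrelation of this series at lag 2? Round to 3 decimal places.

0.386

Mean z̄ = (1 + 0 + 5 − 6 + 2 − 2 + 0)/7 = 0.0000
Deviations from mean: 1.0000, 0.0000, 5.0000, -6.0000, 2.0000, -2.0000, 0.0000
Σ(z_t−z̄)(z_{t+2}−z̄) = (5.0000) + (0.0000) + (10.0000) + (12.0000) + (0.0000) = 27.0000
Denominator Σ(z_t−z̄)² = 70.0000
r_2 = 27.0000 / 70.0000 = 0.386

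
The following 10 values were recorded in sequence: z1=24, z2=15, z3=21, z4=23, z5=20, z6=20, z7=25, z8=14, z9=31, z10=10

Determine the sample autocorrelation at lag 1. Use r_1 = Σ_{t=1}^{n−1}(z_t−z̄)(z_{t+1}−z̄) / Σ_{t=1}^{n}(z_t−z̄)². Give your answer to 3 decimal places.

-0.695

Mean z̄ = (24 + 15 + 21 + 23 + 20 + 20 + 25 + 14 + 31 + 10)/10 = 20.3000
Numerator Σ_{t=1}^{9}(z_t−z̄)(z_{t+1}−z̄) = -230.7900
Denominator Σ(z_t−z̄)² = 332.1000
r_1 = -230.7900 / 332.1000 = -0.695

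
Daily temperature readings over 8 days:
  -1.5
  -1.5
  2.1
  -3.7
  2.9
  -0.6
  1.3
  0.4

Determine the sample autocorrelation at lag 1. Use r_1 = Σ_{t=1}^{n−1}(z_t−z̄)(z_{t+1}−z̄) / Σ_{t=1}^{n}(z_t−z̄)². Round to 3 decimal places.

Mean z̄ = (-1.5 − 1.5 + 2.1 − 3.7 + 2.9 − 0.6 + 1.3 + 0.4)/8 = -0.0750
Deviations from mean: -1.4250, -1.4250, 2.1750, -3.6250, 2.9750, -0.5250, 1.3750, 0.4750
Σ(z_t−z̄)(z_{t+1}−z̄) = (2.0306) + (-3.0994) + (-7.8844) + (-10.7844) + (-1.5619) + (-0.7219) + (0.6531) = -21.3681
Denominator Σ(z_t−z̄)² = 33.1750
r_1 = -21.3681 / 33.1750 = -0.644

-0.644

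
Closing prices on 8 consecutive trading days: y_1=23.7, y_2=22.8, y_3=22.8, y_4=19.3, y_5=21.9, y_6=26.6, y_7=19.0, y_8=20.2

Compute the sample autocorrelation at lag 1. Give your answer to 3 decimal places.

Mean ȳ = (23.7 + 22.8 + 22.8 + 19.3 + 21.9 + 26.6 + 19.0 + 20.2)/8 = 22.0375
Deviations from mean: 1.6625, 0.7625, 0.7625, -2.7375, -0.1375, 4.5625, -3.0375, -1.8375
Σ(y_t−ȳ)(y_{t+1}−ȳ) = (1.2677) + (0.5814) + (-2.0873) + (0.3764) + (-0.6273) + (-13.8586) + (5.5814) = -8.7664
Denominator Σ(y_t−ȳ)² = 44.8588
r_1 = -8.7664 / 44.8588 = -0.195

-0.195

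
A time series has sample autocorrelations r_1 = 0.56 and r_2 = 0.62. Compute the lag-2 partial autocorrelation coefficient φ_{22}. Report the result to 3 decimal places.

φ_{22} = (r_2 − r_1²) / (1 − r_1²)
r_1² = (0.56)² = 0.3136
Numerator = 0.62 − 0.3136 = 0.3064; denominator = 1 − 0.3136 = 0.6864
φ_{22} = 0.3064 / 0.6864 = 0.446

0.446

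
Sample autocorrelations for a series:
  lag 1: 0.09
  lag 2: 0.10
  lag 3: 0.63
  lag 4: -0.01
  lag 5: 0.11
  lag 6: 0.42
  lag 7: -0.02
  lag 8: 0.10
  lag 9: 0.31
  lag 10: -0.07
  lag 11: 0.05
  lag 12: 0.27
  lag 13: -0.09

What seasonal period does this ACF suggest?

3

The largest autocorrelation is r_3 = 0.63, with weaker echoes at lags 6 (0.42), 9 (0.31) and 12 (0.27); the remaining lags stay at or below 0.11.
The dominant spike at lag 3 indicates a seasonal period of 3.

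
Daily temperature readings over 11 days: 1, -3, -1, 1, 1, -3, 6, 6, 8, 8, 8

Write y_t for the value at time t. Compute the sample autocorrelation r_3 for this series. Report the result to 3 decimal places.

Mean ȳ = (1 − 3 − 1 + 1 + 1 − 3 + 6 + 6 + 8 + 8 + 8)/11 = 2.9091
Numerator Σ_{t=1}^{8}(y_t−ȳ)(y_{t+3}−ȳ) = 27.6116
Denominator Σ(y_t−ȳ)² = 192.9091
r_3 = 27.6116 / 192.9091 = 0.143

0.143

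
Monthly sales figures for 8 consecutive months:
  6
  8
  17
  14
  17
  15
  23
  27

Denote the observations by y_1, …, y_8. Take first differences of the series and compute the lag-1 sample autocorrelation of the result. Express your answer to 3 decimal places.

First differences Δy: 2, 9, -3, 3, -2, 8, 4
Mean of differences = 3.0000
Numerator Σ(Δy_t−Δȳ)(Δy_{t+1}−Δȳ) = -62.0000
Denominator Σ(Δy_t−Δȳ)² = 124.0000
r_1(Δy) = -62.0000 / 124.0000 = -0.500

-0.500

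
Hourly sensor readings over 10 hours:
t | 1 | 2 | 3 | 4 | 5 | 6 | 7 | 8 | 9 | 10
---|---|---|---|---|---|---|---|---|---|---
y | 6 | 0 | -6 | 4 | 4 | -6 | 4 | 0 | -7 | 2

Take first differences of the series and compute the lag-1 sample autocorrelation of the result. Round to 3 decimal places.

First differences Δy: -6, -6, 10, 0, -10, 10, -4, -7, 9
Mean of differences = -0.4444
Numerator Σ(Δy_t−Δȳ)(Δy_{t+1}−Δȳ) = -202.3086
Denominator Σ(Δy_t−Δȳ)² = 516.2222
r_1(Δy) = -202.3086 / 516.2222 = -0.392

-0.392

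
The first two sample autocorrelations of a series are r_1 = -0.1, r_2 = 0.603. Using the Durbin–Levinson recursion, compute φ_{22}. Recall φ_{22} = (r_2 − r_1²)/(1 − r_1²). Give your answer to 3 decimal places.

0.599

φ_{22} = (r_2 − r_1²) / (1 − r_1²)
r_1² = (-0.1)² = 0.01
Numerator = 0.603 − 0.0100 = 0.5930; denominator = 1 − 0.0100 = 0.9900
φ_{22} = 0.5930 / 0.9900 = 0.599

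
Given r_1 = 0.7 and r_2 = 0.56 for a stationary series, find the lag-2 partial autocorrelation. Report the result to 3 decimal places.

φ_{22} = (r_2 − r_1²) / (1 − r_1²)
r_1² = (0.7)² = 0.49
Numerator = 0.56 − 0.4900 = 0.0700; denominator = 1 − 0.4900 = 0.5100
φ_{22} = 0.0700 / 0.5100 = 0.137

0.137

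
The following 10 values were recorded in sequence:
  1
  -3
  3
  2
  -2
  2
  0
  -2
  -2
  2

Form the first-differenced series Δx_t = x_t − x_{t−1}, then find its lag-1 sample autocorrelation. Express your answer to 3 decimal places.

-0.424

First differences Δx: -4, 6, -1, -4, 4, -2, -2, 0, 4
Mean of differences = 0.1111
Numerator Σ(Δx_t−Δx̄)(Δx_{t+1}−Δx̄) = -46.1235
Denominator Σ(Δx_t−Δx̄)² = 108.8889
r_1(Δx) = -46.1235 / 108.8889 = -0.424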